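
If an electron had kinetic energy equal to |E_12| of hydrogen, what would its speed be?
1.823e+05 m/s (or 0.061% of c)

The binding energy at n = 12 for hydrogen is:
E_12 = -13.6057/12² = -0.09448403 eV
|E_12| = 0.09448403 eV

Convert to Joules:
KE = 0.09448403 eV × (1.602177 × 10⁻¹⁹ J/eV) = 1.51380e-20 J

Using KE = ½mv²:
v = √(2·KE/m_e)
v = √(2 × 1.51380e-20 J / 9.10938 × 10⁻³¹ kg)
v = 1.823e+05 m/s

This is approximately 0.061% the speed of light.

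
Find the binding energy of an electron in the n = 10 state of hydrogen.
0.136057 eV

The ionization energy is the energy needed to remove the electron completely (n → ∞).

For hydrogen, E_n = -13.6057 eV / n².

At n = 10: E_10 = -13.6057 / 10² = -0.136057000 eV
At n = ∞: E_∞ = 0 eV

Ionization energy = E_∞ - E_10 = 0 - (-0.136057000) = 0.136057000 eV
Ionization energy ≈ 0.136057 eV

This is also called the binding energy of the electron in state n = 10.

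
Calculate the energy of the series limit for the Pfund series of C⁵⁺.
19.59221 eV

The series limit corresponds to the transition from n = ∞ to n = 5.
This is the highest energy (shortest wavelength) transition in the Pfund series.

E_∞ = 0 eV
E_5 = -13.6057 × 6² / 5² = -19.59221 eV

Energy at series limit:
ΔE = E_∞ - E_5 = 0 - (-19.59221) = 19.59221 eV

This energy equals the ionization energy from the n = 5 state of C⁵⁺.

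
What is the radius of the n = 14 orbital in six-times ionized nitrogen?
1.4817 nm (or 14.8170 Å)

The Bohr radius formula is:
r_n = n² a₀ / Z

where a₀ = 0.0529177 nm is the Bohr radius.

For N⁶⁺ (Z = 7) at n = 14:
r_14 = 14² × 0.0529177 nm / 7
r_14 = 196 × 0.0529177 nm / 7
r_14 = 10.37187 nm / 7
r_14 = 1.4817 nm

The electron orbits at approximately 1.4817 nm from the nucleus.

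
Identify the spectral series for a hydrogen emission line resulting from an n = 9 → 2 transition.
Balmer series

The spectral series in hydrogen are named based on the final (lower) energy level:
- Lyman series: n_final = 1 (ultraviolet)
- Balmer series: n_final = 2 (visible/near-UV)
- Paschen series: n_final = 3 (infrared)
- Brackett series: n_final = 4 (infrared)
- Pfund series: n_final = 5 (far infrared)

Since this transition ends at n = 2, it belongs to the Balmer series.

For reference, this 9 → 2 line has photon energy
ΔE = 13.6057 eV × (1/2² - 1/9²) = 3.233453 eV,
corresponding to wavelength λ = hc/ΔE = 1239.84 eV·nm / 3.233453 eV = 383.44 nm in the visible/near-UV region.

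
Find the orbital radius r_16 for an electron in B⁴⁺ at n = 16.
2.7094 nm (or 27.0939 Å)

The Bohr radius formula is:
r_n = n² a₀ / Z

where a₀ = 0.0529177 nm is the Bohr radius.

For B⁴⁺ (Z = 5) at n = 16:
r_16 = 16² × 0.0529177 nm / 5
r_16 = 256 × 0.0529177 nm / 5
r_16 = 13.54693 nm / 5
r_16 = 2.7094 nm

The electron orbits at approximately 2.7094 nm from the nucleus.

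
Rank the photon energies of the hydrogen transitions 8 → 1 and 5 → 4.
8 → 1

Calculate the energy for each transition:

Transition 8 → 1:
ΔE₁ = |E_1 - E_8| = |-13.6057/1² - (-13.6057/8²)|
ΔE₁ = |-13.605700000000 - (-0.212589062500)| = 13.393110938 eV

Transition 5 → 4:
ΔE₂ = |E_4 - E_5| = |-13.6057/4² - (-13.6057/5²)|
ΔE₂ = |-0.850356250000 - (-0.544228000000)| = 0.306128250 eV

Since 13.393110938 eV > 0.306128250 eV, the transition 8 → 1 emits the more energetic photon.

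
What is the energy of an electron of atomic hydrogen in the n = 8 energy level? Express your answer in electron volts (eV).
-0.2126 eV

The energy levels of a hydrogen-like atom are given by:
E_n = -13.6057 eV / n²

For n = 8:
E_8 = -13.6057 eV / 8²
E_8 = -13.6057 eV / 64
E_8 = -0.2126 eV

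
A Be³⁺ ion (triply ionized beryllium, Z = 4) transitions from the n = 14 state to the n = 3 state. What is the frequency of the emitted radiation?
5.58005e+15 Hz

First, find the transition energy:
E_14 = -13.6057 × 4² / 14² = -1.11066939 eV
E_3 = -13.6057 × 4² / 3² = -24.18791111 eV
|ΔE| = |E_3 - E_14| = 23.07724172 eV

Convert to Joules: E = 23.07724172 eV × (1.602177 × 10⁻¹⁹ J/eV) = 3.6973826e-18 J

Using E = hf:
f = E/h = 3.6973826e-18 J / (6.62607 × 10⁻³⁴ J·s)
f = 5.58005e+15 Hz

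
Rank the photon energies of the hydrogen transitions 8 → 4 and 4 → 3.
4 → 3

Calculate the energy for each transition:

Transition 8 → 4:
ΔE₁ = |E_4 - E_8| = |-13.6057/4² - (-13.6057/8²)|
ΔE₁ = |-0.85035625000 - (-0.21258906250)| = 0.63776719 eV

Transition 4 → 3:
ΔE₂ = |E_3 - E_4| = |-13.6057/3² - (-13.6057/4²)|
ΔE₂ = |-1.51174444444 - (-0.85035625000)| = 0.66138819 eV

Since 0.66138819 eV > 0.63776719 eV, the transition 4 → 3 emits the more energetic photon.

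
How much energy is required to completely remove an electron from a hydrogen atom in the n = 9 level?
0.1680 eV

The ionization energy is the energy needed to remove the electron completely (n → ∞).

For hydrogen, E_n = -13.6057 eV / n².

At n = 9: E_9 = -13.6057 / 9² = -0.1679716 eV
At n = ∞: E_∞ = 0 eV

Ionization energy = E_∞ - E_9 = 0 - (-0.1679716) = 0.1679716 eV
Ionization energy ≈ 0.1680 eV

This is also called the binding energy of the electron in state n = 9.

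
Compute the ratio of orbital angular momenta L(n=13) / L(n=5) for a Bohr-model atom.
2.600000

In the Bohr model, L_n = nℏ, so the ratio is purely the ratio of quantum numbers:

L_13/L_5 = 13ℏ / 5ℏ = 13/5 = 2.600000

The angular momentum scales linearly with n.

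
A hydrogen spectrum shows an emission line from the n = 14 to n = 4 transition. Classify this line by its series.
Brackett series

The spectral series in hydrogen are named based on the final (lower) energy level:
- Lyman series: n_final = 1 (ultraviolet)
- Balmer series: n_final = 2 (visible/near-UV)
- Paschen series: n_final = 3 (infrared)
- Brackett series: n_final = 4 (infrared)
- Pfund series: n_final = 5 (far infrared)

Since this transition ends at n = 4, it belongs to the Brackett series.

For reference, this 14 → 4 line has photon energy
ΔE = 13.6057 eV × (1/4² - 1/14²) = 0.780939413 eV,
corresponding to wavelength λ = hc/ΔE = 1239.84 eV·nm / 0.780939413 eV = 1587.626 nm in the infrared region.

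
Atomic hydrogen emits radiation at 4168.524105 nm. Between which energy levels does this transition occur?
n = 13 → n = 6

First, find the photon energy from the wavelength (hc = 1239.84 eV·nm):
E = hc/λ = 1239.84 eV·nm / 4168.524105 nm = 0.29742901 eV

The energy levels of hydrogen satisfy E_n = -13.6057 / n² eV, so an emission n_i → n_f releases
ΔE = 13.6057 × (1/n_f² − 1/n_i²) eV.

Setting ΔE equal to the photon energy:
1/n_f² − 1/n_i² = 0.29742901 / 13.6057 = 0.021860618

Since 1/n_i² must be positive, we need 1/n_f² > 0.021860618, i.e. n_f ≤ 6. For each allowed n_f, solve n_i = (1/n_f² − 0.021860618)^(−1/2) and check whether it is a whole number:
  n_f = 1: 1/n_i² = 1.000000000 − 0.021860618 = 0.978139382 → n_i = 1.011  (not an integer) ✗
  n_f = 2: 1/n_i² = 0.250000000 − 0.021860618 = 0.228139382 → n_i = 2.094  (not an integer) ✗
  n_f = 3: 1/n_i² = 0.111111111 − 0.021860618 = 0.089250493 → n_i = 3.347  (not an integer) ✗
  n_f = 4: 1/n_i² = 0.062500000 − 0.021860618 = 0.040639382 → n_i = 4.961  (not an integer) ✗
  n_f = 5: 1/n_i² = 0.040000000 − 0.021860618 = 0.018139382 → n_i = 7.425  (not an integer) ✗
  n_f = 6: 1/n_i² = 0.027777778 − 0.021860618 = 0.005917160 → n_i = 13.000  → integer, n_i = 13 ✓

Only n_f = 6 gives an integer upper level, n_i = 13.

The transition is from n = 13 to n = 6 (emission).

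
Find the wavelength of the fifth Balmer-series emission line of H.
396.9066 nm

The lines of a series are numbered from the longest wavelength (smallest ΔE) outward; the fifth line is the transition from n = n_f + 5 to n_f.
The Balmer series has all transitions ending at n_f = 2.

For H, the fifth line (ε-line) is the jump from n = 7 to n = 2:
E_7 = -13.6057 / 7² = -0.27766735 eV
E_2 = -13.6057 / 2² = -3.40142500 eV
ΔE = E_7 - E_2 = 3.12375765 eV

λ = hc/E = 1239.84 eV·nm / 3.12375765 eV
λ = 396.9066 nm

This is the ε-line of the Balmer series in H.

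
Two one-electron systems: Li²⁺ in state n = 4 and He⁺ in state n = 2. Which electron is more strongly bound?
He⁺ at n = 2 (E = -13.605700 eV)

Using E_n = -13.6057 Z² / n² eV:

Li²⁺ (Z = 3) at n = 4:
E = -13.6057 × 3² / 4² = -13.6057 × 9 / 16 = -7.653206250 eV

He⁺ (Z = 2) at n = 2:
E = -13.6057 × 2² / 2² = -13.6057 × 4 / 4 = -13.605700000 eV

Since -13.605700000 eV < -7.653206250 eV,
He⁺ at n = 2 is more tightly bound (requires more energy to ionize).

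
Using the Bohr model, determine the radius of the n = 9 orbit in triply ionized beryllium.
1.0716 nm (or 10.7158 Å)

The Bohr radius formula is:
r_n = n² a₀ / Z

where a₀ = 0.0529177 nm is the Bohr radius.

For Be³⁺ (Z = 4) at n = 9:
r_9 = 9² × 0.0529177 nm / 4
r_9 = 81 × 0.0529177 nm / 4
r_9 = 4.28633 nm / 4
r_9 = 1.0716 nm

The electron orbits at approximately 1.0716 nm from the nucleus.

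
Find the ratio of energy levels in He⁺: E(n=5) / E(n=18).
12.960000

Using E_n = -13.6057 Z² / n² eV with Z = 2:

E_5 = -13.6057 × 2² / 5² = -54.4228 / 25 = -2.176912000000 eV
E_18 = -13.6057 × 2² / 18² = -54.4228 / 324 = -0.167971604938 eV

The ratio is:
E_5/E_18 = (-2.176912000000) / (-0.167971604938)
E_5/E_18 = (-54.4228/25) / (-54.4228/324)
E_5/E_18 = 324/25
E_5/E_18 = 12.960000
(Note: the Z² factors cancel in the ratio.)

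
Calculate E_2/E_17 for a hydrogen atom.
72.2500

Using E_n = -13.6057 Z² / n² eV with Z = 1:

E_2 = -13.6057 / 2² = -13.6057 / 4 = -3.4014250000 eV
E_17 = -13.6057 / 17² = -13.6057 / 289 = -0.0470785467 eV

The ratio is:
E_2/E_17 = (-3.4014250000) / (-0.0470785467)
E_2/E_17 = (-13.6057/4) / (-13.6057/289)
E_2/E_17 = 289/4
E_2/E_17 = 72.2500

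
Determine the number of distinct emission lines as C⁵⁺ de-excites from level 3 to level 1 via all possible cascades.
3

The electron can occupy levels n = 1, 2, ..., 3 during de-excitation — that is m = 3 - 1 + 1 = 3 distinct levels.

The number of distinct spectral lines equals the number of ways to choose 2 of these m levels (each pair gives one possible emission transition):

Number of lines = m(m-1)/2 = 3×2/2 = 3

These correspond to all possible transitions between the 3 levels:
3 → 2, 3 → 1, 2 → 1

Each transition produces a photon with a unique energy (and thus wavelength). This count does not depend on Z.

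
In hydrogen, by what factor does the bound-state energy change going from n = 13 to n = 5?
6.760

Using E_n = -13.6057 Z² / n² eV with Z = 1:

E_5 = -13.6057 / 5² = -13.6057 / 25 = -0.544228000 eV
E_13 = -13.6057 / 13² = -13.6057 / 169 = -0.080507101 eV

The ratio is:
E_5/E_13 = (-0.544228000) / (-0.080507101)
E_5/E_13 = (-13.6057/25) / (-13.6057/169)
E_5/E_13 = 169/25
E_5/E_13 = 6.760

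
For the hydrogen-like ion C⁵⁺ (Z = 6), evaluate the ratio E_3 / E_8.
7.111

Using E_n = -13.6057 Z² / n² eV with Z = 6:

E_3 = -13.6057 × 6² / 3² = -489.8052 / 9 = -54.422800000 eV
E_8 = -13.6057 × 6² / 8² = -489.8052 / 64 = -7.653206250 eV

The ratio is:
E_3/E_8 = (-54.422800000) / (-7.653206250)
E_3/E_8 = (-489.8052/9) / (-489.8052/64)
E_3/E_8 = 64/9
E_3/E_8 = 7.111
(Note: the Z² factors cancel in the ratio.)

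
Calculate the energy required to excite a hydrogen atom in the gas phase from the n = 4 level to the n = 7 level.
0.57269 eV

The energy levels of a hydrogen-like atom are E_n = -13.6057 eV / n².

Energy at n = 4: E_4 = -13.6057 / 4² = -0.85035625 eV
Energy at n = 7: E_7 = -13.6057 / 7² = -0.27766735 eV

The excitation energy is the difference:
ΔE = E_7 - E_4
ΔE = -0.27766735 - (-0.85035625)
ΔE = 0.57269 eV

Since this is positive, energy must be absorbed (photon absorption).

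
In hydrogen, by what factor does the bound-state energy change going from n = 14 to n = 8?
3.0625

Using E_n = -13.6057 Z² / n² eV with Z = 1:

E_8 = -13.6057 / 8² = -13.6057 / 64 = -0.21258906 eV
E_14 = -13.6057 / 14² = -13.6057 / 196 = -0.06941684 eV

The ratio is:
E_8/E_14 = (-0.21258906) / (-0.06941684)
E_8/E_14 = (-13.6057/64) / (-13.6057/196)
E_8/E_14 = 196/64
E_8/E_14 = 3.0625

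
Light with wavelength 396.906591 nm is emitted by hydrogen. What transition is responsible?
n = 7 → n = 2

First, find the photon energy from the wavelength (hc = 1239.84 eV·nm):
E = hc/λ = 1239.84 eV·nm / 396.906591 nm = 3.1237577 eV

The energy levels of hydrogen satisfy E_n = -13.6057 / n² eV, so an emission n_i → n_f releases
ΔE = 13.6057 × (1/n_f² − 1/n_i²) eV.

Setting ΔE equal to the photon energy:
1/n_f² − 1/n_i² = 3.1237577 / 13.6057 = 0.22959184

Since 1/n_i² must be positive, we need 1/n_f² > 0.22959184, i.e. n_f ≤ 2. For each allowed n_f, solve n_i = (1/n_f² − 0.22959184)^(−1/2) and check whether it is a whole number:
  n_f = 1: 1/n_i² = 1.00000000 − 0.22959184 = 0.77040816 → n_i = 1.139  (not an integer) ✗
  n_f = 2: 1/n_i² = 0.25000000 − 0.22959184 = 0.02040816 → n_i = 7.000  → integer, n_i = 7 ✓

Only n_f = 2 gives an integer upper level, n_i = 7.

The transition is from n = 7 to n = 2 (emission).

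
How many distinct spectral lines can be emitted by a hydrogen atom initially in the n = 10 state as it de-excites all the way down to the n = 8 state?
3

The electron can occupy levels n = 8, 9, ..., 10 during de-excitation — that is m = 10 - 8 + 1 = 3 distinct levels.

The number of distinct spectral lines equals the number of ways to choose 2 of these m levels (each pair gives one possible emission transition):

Number of lines = m(m-1)/2 = 3×2/2 = 3

These correspond to all possible transitions between the 3 levels:
10 → 9, 10 → 8, 9 → 8

Each transition produces a photon with a unique energy (and thus wavelength). This count does not depend on Z.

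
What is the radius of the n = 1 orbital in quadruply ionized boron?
0.01058 nm (or 0.10584 Å)

The Bohr radius formula is:
r_n = n² a₀ / Z

where a₀ = 0.05291772 nm is the Bohr radius.

For B⁴⁺ (Z = 5) at n = 1:
r_1 = 1² × 0.05291772 nm / 5
r_1 = 1 × 0.05291772 nm / 5
r_1 = 0.052918 nm / 5
r_1 = 0.01058 nm

The electron orbits at approximately 0.01058 nm from the nucleus.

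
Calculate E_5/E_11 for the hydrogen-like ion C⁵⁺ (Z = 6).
4.840000

Using E_n = -13.6057 Z² / n² eV with Z = 6:

E_5 = -13.6057 × 6² / 5² = -489.8052 / 25 = -19.592208000000 eV
E_11 = -13.6057 × 6² / 11² = -489.8052 / 121 = -4.047976859504 eV

The ratio is:
E_5/E_11 = (-19.592208000000) / (-4.047976859504)
E_5/E_11 = (-489.8052/25) / (-489.8052/121)
E_5/E_11 = 121/25
E_5/E_11 = 4.840000
(Note: the Z² factors cancel in the ratio.)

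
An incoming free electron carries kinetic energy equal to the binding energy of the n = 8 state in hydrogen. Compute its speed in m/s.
2.73e+05 m/s (or 0.09122% of c)

The binding energy at n = 8 for hydrogen is:
E_8 = -13.6057/8² = -0.2125891 eV
|E_8| = 0.2125891 eV

Convert to Joules:
KE = 0.2125891 eV × (1.602177 × 10⁻¹⁹ J/eV) = 3.4061e-20 J

Using KE = ½mv²:
v = √(2·KE/m_e)
v = √(2 × 3.4061e-20 J / 9.10938 × 10⁻³¹ kg)
v = 2.73e+05 m/s

This is approximately 0.09122% the speed of light.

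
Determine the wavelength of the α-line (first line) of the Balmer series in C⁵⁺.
18.23 nm

The longest wavelength corresponds to the smallest energy transition in the series.
The Balmer series has all transitions ending at n_f = 2.

For C⁵⁺ (Z = 6), the first line (α-line) is the jump from n = 3 to n = 2:
E_3 = -13.6057 × 6² / 3² = -54.4228 eV
E_2 = -13.6057 × 6² / 2² = -122.4513 eV
ΔE = E_3 - E_2 = 68.0285 eV

λ = hc/E = 1239.84 eV·nm / 68.0285 eV
λ = 18.23 nm

This is the α-line of the Balmer series in C⁵⁺.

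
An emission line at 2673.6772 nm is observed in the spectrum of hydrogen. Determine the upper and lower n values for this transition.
n = 13 → n = 5

First, find the photon energy from the wavelength (hc = 1239.84 eV·nm):
E = hc/λ = 1239.84 eV·nm / 2673.6772 nm = 0.46372090 eV

The energy levels of hydrogen satisfy E_n = -13.6057 / n² eV, so an emission n_i → n_f releases
ΔE = 13.6057 × (1/n_f² − 1/n_i²) eV.

Setting ΔE equal to the photon energy:
1/n_f² − 1/n_i² = 0.46372090 / 13.6057 = 0.034082840

Since 1/n_i² must be positive, we need 1/n_f² > 0.034082840, i.e. n_f ≤ 5. For each allowed n_f, solve n_i = (1/n_f² − 0.034082840)^(−1/2) and check whether it is a whole number:
  n_f = 1: 1/n_i² = 1.000000000 − 0.034082840 = 0.965917160 → n_i = 1.017  (not an integer) ✗
  n_f = 2: 1/n_i² = 0.250000000 − 0.034082840 = 0.215917160 → n_i = 2.152  (not an integer) ✗
  n_f = 3: 1/n_i² = 0.111111111 − 0.034082840 = 0.077028271 → n_i = 3.603  (not an integer) ✗
  n_f = 4: 1/n_i² = 0.062500000 − 0.034082840 = 0.028417160 → n_i = 5.932  (not an integer) ✗
  n_f = 5: 1/n_i² = 0.040000000 − 0.034082840 = 0.005917160 → n_i = 13.000  → integer, n_i = 13 ✓

Only n_f = 5 gives an integer upper level, n_i = 13.

The transition is from n = 13 to n = 5 (emission).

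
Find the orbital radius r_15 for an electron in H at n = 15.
11.9065 nm (or 119.0648 Å)

The Bohr radius formula is:
r_n = n² a₀ / Z

where a₀ = 0.0529177 nm is the Bohr radius.

For H (Z = 1) at n = 15:
r_15 = 15² × 0.0529177 nm / 1
r_15 = 225 × 0.0529177 nm / 1
r_15 = 11.90648 nm / 1
r_15 = 11.9065 nm

The electron orbits at approximately 11.9065 nm from the nucleus.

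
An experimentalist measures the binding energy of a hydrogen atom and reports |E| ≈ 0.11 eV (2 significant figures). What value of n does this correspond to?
n = 11

The exact energy levels follow E_n = -13.6057 eV / n².

The measured value (-0.11 eV) is reported to only 2 significant figures, so we must test candidate n values and see which one matches to that precision.

Candidate energies:
  n = 9:  E = -13.6057/9² = -0.16797 eV
  n = 10:  E = -13.6057/10² = -0.13606 eV
  n = 11:  E = -13.6057/11² = -0.11244 eV  ← matches
  n = 12:  E = -13.6057/12² = -0.09448 eV
  n = 13:  E = -13.6057/13² = -0.08051 eV

Checking against the measurement of -0.11 eV (2 sig figs), only n = 11 agrees:
E_11 = -0.11244 eV, which rounds to -0.11 eV ✓

Therefore n = 11.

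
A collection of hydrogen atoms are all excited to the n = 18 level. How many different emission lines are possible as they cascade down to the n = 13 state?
15

The electron can occupy levels n = 13, 14, ..., 18 during de-excitation — that is m = 18 - 13 + 1 = 6 distinct levels.

The number of distinct spectral lines equals the number of ways to choose 2 of these m levels (each pair gives one possible emission transition):

Number of lines = m(m-1)/2 = 6×5/2 = 15

These correspond to all possible transitions between the 6 levels:
18 → 17, 18 → 16, 18 → 15, 18 → 14, 18 → 13, 17 → 16, 17 → 15, 17 → 14...

Each transition produces a photon with a unique energy (and thus wavelength). This count does not depend on Z.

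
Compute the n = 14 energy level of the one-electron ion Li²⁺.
-0.62 eV

For hydrogen-like ions, the energy levels scale with Z²:
E_n = -13.6057 Z² / n² eV

For Li²⁺ (Z = 3) at n = 14:
E_14 = -13.6057 × 3² / 14²
E_14 = -13.6057 × 9 / 196
E_14 = -122.4513 / 196
E_14 = -0.62 eV

The energy is 9 times more negative than hydrogen at the same n due to the stronger nuclear charge.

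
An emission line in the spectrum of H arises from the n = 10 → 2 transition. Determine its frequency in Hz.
7.90e+14 Hz

First, find the transition energy:
E_10 = -13.6057 / 10² = -0.13606 eV
E_2 = -13.6057 / 2² = -3.40143 eV
|ΔE| = |E_2 - E_10| = 3.26537 eV

Convert to Joules: E = 3.26537 eV × (1.602177 × 10⁻¹⁹ J/eV) = 5.2317e-19 J

Using E = hf:
f = E/h = 5.2317e-19 J / (6.62607 × 10⁻³⁴ J·s)
f = 7.90e+14 Hz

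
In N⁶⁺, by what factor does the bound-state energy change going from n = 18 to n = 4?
20.250000

Using E_n = -13.6057 Z² / n² eV with Z = 7:

E_4 = -13.6057 × 7² / 4² = -666.6793 / 16 = -41.667456250000 eV
E_18 = -13.6057 × 7² / 18² = -666.6793 / 324 = -2.057652160494 eV

The ratio is:
E_4/E_18 = (-41.667456250000) / (-2.057652160494)
E_4/E_18 = (-666.6793/16) / (-666.6793/324)
E_4/E_18 = 324/16
E_4/E_18 = 20.250000
(Note: the Z² factors cancel in the ratio.)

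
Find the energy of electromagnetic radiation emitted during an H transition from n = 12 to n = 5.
0.4497 eV

The energy levels are E_n = -13.6057 eV / n².

Energy at n = 12: E_12 = -13.6057 / 12² = -0.0944840 eV
Energy at n = 5: E_5 = -13.6057 / 5² = -0.5442280 eV

For emission (electron falling to lower state), the photon energy is:
E_photon = E_12 - E_5 = |-0.0944840 - (-0.5442280)|
E_photon = 0.4497 eV

This energy is carried away by the emitted photon.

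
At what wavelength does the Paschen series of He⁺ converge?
205.035 nm

The series limit corresponds to the transition from n = ∞ to n = 3.
This is the highest energy (shortest wavelength) transition in the Paschen series.

E_∞ = 0 eV
E_3 = -13.6057 × 2² / 3² = -6.0469778 eV

Energy at series limit:
ΔE = E_∞ - E_3 = 0 - (-6.0469778) = 6.0469778 eV
λ = hc/E = 1239.84 eV·nm / 6.0469778 eV = 205.035 nm

This energy equals the ionization energy from the n = 3 state of He⁺.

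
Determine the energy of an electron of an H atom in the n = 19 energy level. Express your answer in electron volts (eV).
-0.038 eV

The energy levels of a hydrogen-like atom are given by:
E_n = -13.6057 eV / n²

For n = 19:
E_19 = -13.6057 eV / 19²
E_19 = -13.6057 eV / 361
E_19 = -0.038 eV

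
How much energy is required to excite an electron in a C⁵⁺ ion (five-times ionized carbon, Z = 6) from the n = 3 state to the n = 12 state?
51.02 eV

The energy levels of a hydrogen-like atom are E_n = -13.6057 Z² eV / n².

Energy at n = 3: E_3 = -13.6057 × 6² / 3² = -54.42280 eV
Energy at n = 12: E_12 = -13.6057 × 6² / 12² = -3.40143 eV

The excitation energy is the difference:
ΔE = E_12 - E_3
ΔE = -3.40143 - (-54.42280)
ΔE = 51.02 eV

Since this is positive, energy must be absorbed (photon absorption).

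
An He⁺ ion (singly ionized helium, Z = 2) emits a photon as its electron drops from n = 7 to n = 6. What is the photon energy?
0.4011 eV

The energy levels are E_n = -13.6057 Z² eV / n².

Energy at n = 7: E_7 = -13.6057 × 2² / 7² = -1.1106694 eV
Energy at n = 6: E_6 = -13.6057 × 2² / 6² = -1.5117444 eV

For emission (electron falling to lower state), the photon energy is:
E_photon = E_7 - E_6 = |-1.1106694 - (-1.5117444)|
E_photon = 0.4011 eV

This energy is carried away by the emitted photon.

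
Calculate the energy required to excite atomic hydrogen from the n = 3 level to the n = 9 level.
1.343773 eV

The energy levels of a hydrogen-like atom are E_n = -13.6057 eV / n².

Energy at n = 3: E_3 = -13.6057 / 3² = -1.511744444 eV
Energy at n = 9: E_9 = -13.6057 / 9² = -0.167971605 eV

The excitation energy is the difference:
ΔE = E_9 - E_3
ΔE = -0.167971605 - (-1.511744444)
ΔE = 1.343773 eV

Since this is positive, energy must be absorbed (photon absorption).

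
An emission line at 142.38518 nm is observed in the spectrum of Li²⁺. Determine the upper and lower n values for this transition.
n = 5 → n = 3

First, find the photon energy from the wavelength (hc = 1239.84 eV·nm):
E = hc/λ = 1239.84 eV·nm / 142.38518 nm = 8.7076478 eV

The energy levels of Li²⁺ satisfy E_n = -13.6057 × 3² / n² eV, so an emission n_i → n_f releases
ΔE = 13.6057 × 3² × (1/n_f² − 1/n_i²) eV.

Setting ΔE equal to the photon energy:
1/n_f² − 1/n_i² = 8.7076478 / (13.6057 × 3²) = 0.071111109

Since 1/n_i² must be positive, we need 1/n_f² > 0.071111109, i.e. n_f ≤ 3. For each allowed n_f, solve n_i = (1/n_f² − 0.071111109)^(−1/2) and check whether it is a whole number:
  n_f = 1: 1/n_i² = 1.000000000 − 0.071111109 = 0.928888891 → n_i = 1.038  (not an integer) ✗
  n_f = 2: 1/n_i² = 0.250000000 − 0.071111109 = 0.178888891 → n_i = 2.364  (not an integer) ✗
  n_f = 3: 1/n_i² = 0.111111111 − 0.071111109 = 0.040000002 → n_i = 5.000  → integer, n_i = 5 ✓

Only n_f = 3 gives an integer upper level, n_i = 5.

The transition is from n = 5 to n = 3 (emission).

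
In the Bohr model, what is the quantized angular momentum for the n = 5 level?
5.273e-34 J·s (or 5ℏ)

In the Bohr model, angular momentum is quantized:
L = nℏ

where ℏ = h/(2π) = 1.05457e-34 J·s

For n = 5:
L = 5 × 1.05457e-34 J·s
L = 5.273e-34 J·s

This can also be written as L = 5ℏ.
The angular momentum is an integer multiple of the reduced Planck constant.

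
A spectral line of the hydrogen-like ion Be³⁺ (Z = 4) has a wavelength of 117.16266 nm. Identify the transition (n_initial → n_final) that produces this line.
n = 4 → n = 3

First, find the photon energy from the wavelength (hc = 1239.84 eV·nm):
E = hc/λ = 1239.84 eV·nm / 117.16266 nm = 10.582211 eV

The energy levels of Be³⁺ satisfy E_n = -13.6057 × 4² / n² eV, so an emission n_i → n_f releases
ΔE = 13.6057 × 4² × (1/n_f² − 1/n_i²) eV.

Setting ΔE equal to the photon energy:
1/n_f² − 1/n_i² = 10.582211 / (13.6057 × 4²) = 0.048611111

Since 1/n_i² must be positive, we need 1/n_f² > 0.048611111, i.e. n_f ≤ 4. For each allowed n_f, solve n_i = (1/n_f² − 0.048611111)^(−1/2) and check whether it is a whole number:
  n_f = 1: 1/n_i² = 1.000000000 − 0.048611111 = 0.951388889 → n_i = 1.025  (not an integer) ✗
  n_f = 2: 1/n_i² = 0.250000000 − 0.048611111 = 0.201388889 → n_i = 2.228  (not an integer) ✗
  n_f = 3: 1/n_i² = 0.111111111 − 0.048611111 = 0.062500000 → n_i = 4.000  → integer, n_i = 4 ✓
  n_f = 4: 1/n_i² = 0.062500000 − 0.048611111 = 0.013888889 → n_i = 8.485  (not an integer) ✗

Only n_f = 3 gives an integer upper level, n_i = 4.

The transition is from n = 4 to n = 3 (emission).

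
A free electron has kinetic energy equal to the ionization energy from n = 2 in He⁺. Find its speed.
2.1877e+06 m/s (or 0.72974% of c)

The binding energy at n = 2 for He⁺ is:
E_2 = -13.6057 × 2²/2² = -13.6057000 eV
|E_2| = 13.6057000 eV

Convert to Joules:
KE = 13.6057000 eV × (1.602177 × 10⁻¹⁹ J/eV) = 2.179874e-18 J

Using KE = ½mv²:
v = √(2·KE/m_e)
v = √(2 × 2.179874e-18 J / 9.10938 × 10⁻³¹ kg)
v = 2.1877e+06 m/s

This is approximately 0.72974% the speed of light.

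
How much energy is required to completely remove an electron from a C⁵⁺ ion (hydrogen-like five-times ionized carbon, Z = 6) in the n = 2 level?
122.4513 eV

The ionization energy is the energy needed to remove the electron completely (n → ∞).

For a hydrogen-like ion with Z = 6, E_n = -13.6057 Z² / n² eV.

At n = 2: E_2 = -13.6057 × 6² / 2² = -122.4513000 eV
At n = ∞: E_∞ = 0 eV

Ionization energy = E_∞ - E_2 = 0 - (-122.4513000) = 122.4513000 eV
Ionization energy ≈ 122.4513 eV

This is also called the binding energy of the electron in state n = 2.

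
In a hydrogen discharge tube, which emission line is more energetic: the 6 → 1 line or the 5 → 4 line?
6 → 1

Calculate the energy for each transition:

Transition 6 → 1:
ΔE₁ = |E_1 - E_6| = |-13.6057/1² - (-13.6057/6²)|
ΔE₁ = |-13.60570000 - (-0.37793611)| = 13.22776 eV

Transition 5 → 4:
ΔE₂ = |E_4 - E_5| = |-13.6057/4² - (-13.6057/5²)|
ΔE₂ = |-0.85035625 - (-0.54422800)| = 0.30613 eV

Since 13.22776 eV > 0.30613 eV, the transition 6 → 1 emits the more energetic photon.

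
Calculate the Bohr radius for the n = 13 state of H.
8.9431 nm (or 89.4309 Å)

The Bohr radius formula is:
r_n = n² a₀ / Z

where a₀ = 0.0529177 nm is the Bohr radius.

For H (Z = 1) at n = 13:
r_13 = 13² × 0.0529177 nm / 1
r_13 = 169 × 0.0529177 nm / 1
r_13 = 8.94309 nm / 1
r_13 = 8.9431 nm

The electron orbits at approximately 8.9431 nm from the nucleus.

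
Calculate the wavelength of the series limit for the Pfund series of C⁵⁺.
63.282301 nm

The series limit corresponds to the transition from n = ∞ to n = 5.
This is the highest energy (shortest wavelength) transition in the Pfund series.

E_∞ = 0 eV
E_5 = -13.6057 × 6² / 5² = -19.59220800 eV

Energy at series limit:
ΔE = E_∞ - E_5 = 0 - (-19.59220800) = 19.59220800 eV
λ = hc/E = 1239.84 eV·nm / 19.59220800 eV = 63.282301 nm

This energy equals the ionization energy from the n = 5 state of C⁵⁺.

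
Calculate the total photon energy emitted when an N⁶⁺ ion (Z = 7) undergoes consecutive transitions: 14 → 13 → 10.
3.265 eV

The energy levels of N⁶⁺ are E_n = -13.6057 × 7² / n² eV.

First transition (14 → 13):
ΔE₁ = |E_13 - E_14|
ΔE₁ = |-3.944847929 - (-3.401425000)| = 0.543423 eV

Second transition (13 → 10):
ΔE₂ = |E_10 - E_13|
ΔE₂ = |-6.666793000 - (-3.944847929)| = 2.721945 eV

Total energy released:
E_total = ΔE₁ + ΔE₂ = 0.543423 + 2.721945 = 3.265 eV

Note: This equals the direct transition 14 → 10: 3.265 eV ✓
Energy is conserved regardless of the path taken.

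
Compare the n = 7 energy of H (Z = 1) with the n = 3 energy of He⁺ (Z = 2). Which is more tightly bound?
He⁺ at n = 3 (E = -6.05 eV)

Using E_n = -13.6057 Z² / n² eV:

H (Z = 1) at n = 7:
E = -13.6057 × 1² / 7² = -13.6057 × 1 / 49 = -0.27767 eV

He⁺ (Z = 2) at n = 3:
E = -13.6057 × 2² / 3² = -13.6057 × 4 / 9 = -6.04698 eV

Since -6.04698 eV < -0.27767 eV,
He⁺ at n = 3 is more tightly bound (requires more energy to ionize).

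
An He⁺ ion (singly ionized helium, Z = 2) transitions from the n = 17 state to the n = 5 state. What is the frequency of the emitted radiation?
4.808e+14 Hz

First, find the transition energy:
E_17 = -13.6057 × 2² / 17² = -0.188314 eV
E_5 = -13.6057 × 2² / 5² = -2.176912 eV
|ΔE| = |E_5 - E_17| = 1.988598 eV

Convert to Joules: E = 1.988598 eV × (1.602177 × 10⁻¹⁹ J/eV) = 3.18609e-19 J

Using E = hf:
f = E/h = 3.18609e-19 J / (6.62607 × 10⁻³⁴ J·s)
f = 4.808e+14 Hz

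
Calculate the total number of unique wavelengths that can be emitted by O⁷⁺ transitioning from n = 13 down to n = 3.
55

The electron can occupy levels n = 3, 4, ..., 13 during de-excitation — that is m = 13 - 3 + 1 = 11 distinct levels.

The number of distinct spectral lines equals the number of ways to choose 2 of these m levels (each pair gives one possible emission transition):

Number of lines = m(m-1)/2 = 11×10/2 = 55

These correspond to all possible transitions between the 11 levels:
13 → 12, 13 → 11, 13 → 10, 13 → 9, 13 → 8, 13 → 7, 13 → 6, 13 → 5...

Each transition produces a photon with a unique energy (and thus wavelength). This count does not depend on Z.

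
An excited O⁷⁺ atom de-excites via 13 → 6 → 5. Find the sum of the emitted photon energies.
29.678138 eV

The energy levels of O⁷⁺ are E_n = -13.6057 × 8² / n² eV.

First transition (13 → 6):
ΔE₁ = |E_6 - E_13|
ΔE₁ = |-24.187911111111 - (-5.152454437870)| = 19.035456673 eV

Second transition (6 → 5):
ΔE₂ = |E_5 - E_6|
ΔE₂ = |-34.830592000000 - (-24.187911111111)| = 10.642680889 eV

Total energy released:
E_total = ΔE₁ + ΔE₂ = 19.035456673 + 10.642680889 = 29.678138 eV

Note: This equals the direct transition 13 → 5: 29.678138 eV ✓
Energy is conserved regardless of the path taken.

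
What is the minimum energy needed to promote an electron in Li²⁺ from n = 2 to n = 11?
29.600831 eV

The energy levels of a hydrogen-like atom are E_n = -13.6057 Z² eV / n².

Energy at n = 2: E_2 = -13.6057 × 3² / 2² = -30.612825000 eV
Energy at n = 11: E_11 = -13.6057 × 3² / 11² = -1.011994215 eV

The excitation energy is the difference:
ΔE = E_11 - E_2
ΔE = -1.011994215 - (-30.612825000)
ΔE = 29.600831 eV

Since this is positive, energy must be absorbed (photon absorption).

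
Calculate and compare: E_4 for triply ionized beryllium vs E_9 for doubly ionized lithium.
Be³⁺ at n = 4 (E = -13.606 eV)

Using E_n = -13.6057 Z² / n² eV:

Be³⁺ (Z = 4) at n = 4:
E = -13.6057 × 4² / 4² = -13.6057 × 16 / 16 = -13.605700 eV

Li²⁺ (Z = 3) at n = 9:
E = -13.6057 × 3² / 9² = -13.6057 × 9 / 81 = -1.511744 eV

Since -13.605700 eV < -1.511744 eV,
Be³⁺ at n = 4 is more tightly bound (requires more energy to ionize).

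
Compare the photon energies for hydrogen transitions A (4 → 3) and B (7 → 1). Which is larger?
7 → 1

Calculate the energy for each transition:

Transition 4 → 3:
ΔE₁ = |E_3 - E_4| = |-13.6057/3² - (-13.6057/4²)|
ΔE₁ = |-1.5117444444 - (-0.8503562500)| = 0.6613882 eV

Transition 7 → 1:
ΔE₂ = |E_1 - E_7| = |-13.6057/1² - (-13.6057/7²)|
ΔE₂ = |-13.6057000000 - (-0.2776673469)| = 13.3280327 eV

Since 13.3280327 eV > 0.6613882 eV, the transition 7 → 1 emits the more energetic photon.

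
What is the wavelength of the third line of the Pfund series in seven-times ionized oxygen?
58.414432 nm

The lines of a series are numbered from the longest wavelength (smallest ΔE) outward; the third line is the transition from n = n_f + 3 to n_f.
The Pfund series has all transitions ending at n_f = 5.

For O⁷⁺ (Z = 8), the third line (γ-line) is the jump from n = 8 to n = 5:
E_8 = -13.6057 × 8² / 8² = -13.60570000 eV
E_5 = -13.6057 × 8² / 5² = -34.83059200 eV
ΔE = E_8 - E_5 = 21.22489200 eV

λ = hc/E = 1239.84 eV·nm / 21.22489200 eV
λ = 58.414432 nm

This is the γ-line of the Pfund series in O⁷⁺.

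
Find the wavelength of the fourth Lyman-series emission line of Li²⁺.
10.547 nm

The lines of a series are numbered from the longest wavelength (smallest ΔE) outward; the fourth line is the transition from n = n_f + 4 to n_f.
The Lyman series has all transitions ending at n_f = 1.

For Li²⁺ (Z = 3), the fourth line (δ-line) is the jump from n = 5 to n = 1:
E_5 = -13.6057 × 3² / 5² = -4.89805 eV
E_1 = -13.6057 × 3² / 1² = -122.45130 eV
ΔE = E_5 - E_1 = 117.55325 eV

λ = hc/E = 1239.84 eV·nm / 117.55325 eV
λ = 10.547 nm

This is the δ-line of the Lyman series in Li²⁺.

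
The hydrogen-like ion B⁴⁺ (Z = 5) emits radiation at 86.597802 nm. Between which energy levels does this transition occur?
n = 7 → n = 4

First, find the photon energy from the wavelength (hc = 1239.84 eV·nm):
E = hc/λ = 1239.84 eV·nm / 86.597802 nm = 14.317223 eV

The energy levels of B⁴⁺ satisfy E_n = -13.6057 × 5² / n² eV, so an emission n_i → n_f releases
ΔE = 13.6057 × 5² × (1/n_f² − 1/n_i²) eV.

Setting ΔE equal to the photon energy:
1/n_f² − 1/n_i² = 14.317223 / (13.6057 × 5²) = 0.042091838

Since 1/n_i² must be positive, we need 1/n_f² > 0.042091838, i.e. n_f ≤ 4. For each allowed n_f, solve n_i = (1/n_f² − 0.042091838)^(−1/2) and check whether it is a whole number:
  n_f = 1: 1/n_i² = 1.000000000 − 0.042091838 = 0.957908162 → n_i = 1.022  (not an integer) ✗
  n_f = 2: 1/n_i² = 0.250000000 − 0.042091838 = 0.207908162 → n_i = 2.193  (not an integer) ✗
  n_f = 3: 1/n_i² = 0.111111111 − 0.042091838 = 0.069019273 → n_i = 3.806  (not an integer) ✗
  n_f = 4: 1/n_i² = 0.062500000 − 0.042091838 = 0.020408162 → n_i = 7.000  → integer, n_i = 7 ✓

Only n_f = 4 gives an integer upper level, n_i = 7.

The transition is from n = 7 to n = 4 (emission).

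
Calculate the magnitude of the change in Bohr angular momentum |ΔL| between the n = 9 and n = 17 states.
8.437e-34 J·s (or 8ℏ)

In the Bohr model, L_n = nℏ where ℏ = 1.05457e-34 J·s.

L_17 = 17ℏ = 1.79277e-33 J·s
L_9 = 9ℏ = 9.49113e-34 J·s

ΔL = L_17 - L_9 = (17 - 9)ℏ = 8ℏ
ΔL = 8 × 1.05457e-34 J·s = 8.437e-34 J·s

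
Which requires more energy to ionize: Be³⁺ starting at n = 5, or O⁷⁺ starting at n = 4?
O⁷⁺ at n = 4 (E = -54.4228 eV)

Using E_n = -13.6057 Z² / n² eV:

Be³⁺ (Z = 4) at n = 5:
E = -13.6057 × 4² / 5² = -13.6057 × 16 / 25 = -8.7076480 eV

O⁷⁺ (Z = 8) at n = 4:
E = -13.6057 × 8² / 4² = -13.6057 × 64 / 16 = -54.4228000 eV

Since -54.4228000 eV < -8.7076480 eV,
O⁷⁺ at n = 4 is more tightly bound (requires more energy to ionize).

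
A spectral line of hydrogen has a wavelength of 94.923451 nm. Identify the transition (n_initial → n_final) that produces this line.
n = 5 → n = 1

First, find the photon energy from the wavelength (hc = 1239.84 eV·nm):
E = hc/λ = 1239.84 eV·nm / 94.923451 nm = 13.061472 eV

The energy levels of hydrogen satisfy E_n = -13.6057 / n² eV, so an emission n_i → n_f releases
ΔE = 13.6057 × (1/n_f² − 1/n_i²) eV.

Setting ΔE equal to the photon energy:
1/n_f² − 1/n_i² = 13.061472 / 13.6057 = 0.96000000

Since 1/n_i² must be positive, we need 1/n_f² > 0.96000000, i.e. n_f ≤ 1. For each allowed n_f, solve n_i = (1/n_f² − 0.96000000)^(−1/2) and check whether it is a whole number:
  n_f = 1: 1/n_i² = 1.00000000 − 0.96000000 = 0.04000000 → n_i = 5.000  → integer, n_i = 5 ✓

Only n_f = 1 gives an integer upper level, n_i = 5.

The transition is from n = 5 to n = 1 (emission).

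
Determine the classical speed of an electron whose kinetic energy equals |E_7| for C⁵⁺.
1.875e+06 m/s (or 0.6255% of c)

The binding energy at n = 7 for C⁵⁺ is:
E_7 = -13.6057 × 6²/7² = -9.996024 eV
|E_7| = 9.996024 eV

Convert to Joules:
KE = 9.996024 eV × (1.602177 × 10⁻¹⁹ J/eV) = 1.60154e-18 J

Using KE = ½mv²:
v = √(2·KE/m_e)
v = √(2 × 1.60154e-18 J / 9.10938 × 10⁻³¹ kg)
v = 1.875e+06 m/s

This is approximately 0.6255% the speed of light.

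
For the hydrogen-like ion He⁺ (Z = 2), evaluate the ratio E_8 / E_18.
5.0625

Using E_n = -13.6057 Z² / n² eV with Z = 2:

E_8 = -13.6057 × 2² / 8² = -54.4228 / 64 = -0.8503562500 eV
E_18 = -13.6057 × 2² / 18² = -54.4228 / 324 = -0.1679716049 eV

The ratio is:
E_8/E_18 = (-0.8503562500) / (-0.1679716049)
E_8/E_18 = (-54.4228/64) / (-54.4228/324)
E_8/E_18 = 324/64
E_8/E_18 = 5.0625
(Note: the Z² factors cancel in the ratio.)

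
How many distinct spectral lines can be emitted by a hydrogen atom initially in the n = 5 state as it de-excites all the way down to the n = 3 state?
3

The electron can occupy levels n = 3, 4, ..., 5 during de-excitation — that is m = 5 - 3 + 1 = 3 distinct levels.

The number of distinct spectral lines equals the number of ways to choose 2 of these m levels (each pair gives one possible emission transition):

Number of lines = m(m-1)/2 = 3×2/2 = 3

These correspond to all possible transitions between the 3 levels:
5 → 4, 5 → 3, 4 → 3

Each transition produces a photon with a unique energy (and thus wavelength). This count does not depend on Z.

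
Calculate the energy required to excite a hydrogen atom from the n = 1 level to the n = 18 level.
13.563707 eV

The energy levels of a hydrogen-like atom are E_n = -13.6057 eV / n².

Energy at n = 1: E_1 = -13.6057 / 1² = -13.605700000 eV
Energy at n = 18: E_18 = -13.6057 / 18² = -0.041992901 eV

The excitation energy is the difference:
ΔE = E_18 - E_1
ΔE = -0.041992901 - (-13.605700000)
ΔE = 13.563707 eV

Since this is positive, energy must be absorbed (photon absorption).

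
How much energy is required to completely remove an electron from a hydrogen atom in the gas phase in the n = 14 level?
0.0694 eV

The ionization energy is the energy needed to remove the electron completely (n → ∞).

For hydrogen, E_n = -13.6057 eV / n².

At n = 14: E_14 = -13.6057 / 14² = -0.0694168 eV
At n = ∞: E_∞ = 0 eV

Ionization energy = E_∞ - E_14 = 0 - (-0.0694168) = 0.0694168 eV
Ionization energy ≈ 0.0694 eV

This is also called the binding energy of the electron in state n = 14.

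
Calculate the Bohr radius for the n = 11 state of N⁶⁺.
0.91472 nm (or 9.14721 Å)

The Bohr radius formula is:
r_n = n² a₀ / Z

where a₀ = 0.05291772 nm is the Bohr radius.

For N⁶⁺ (Z = 7) at n = 11:
r_11 = 11² × 0.05291772 nm / 7
r_11 = 121 × 0.05291772 nm / 7
r_11 = 6.403044 nm / 7
r_11 = 0.91472 nm

The electron orbits at approximately 0.91472 nm from the nucleus.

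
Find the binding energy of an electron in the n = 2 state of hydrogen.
3.40143 eV

The ionization energy is the energy needed to remove the electron completely (n → ∞).

For hydrogen, E_n = -13.6057 eV / n².

At n = 2: E_2 = -13.6057 / 2² = -3.40142500 eV
At n = ∞: E_∞ = 0 eV

Ionization energy = E_∞ - E_2 = 0 - (-3.40142500) = 3.40142500 eV
Ionization energy ≈ 3.40143 eV

This is also called the binding energy of the electron in state n = 2.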